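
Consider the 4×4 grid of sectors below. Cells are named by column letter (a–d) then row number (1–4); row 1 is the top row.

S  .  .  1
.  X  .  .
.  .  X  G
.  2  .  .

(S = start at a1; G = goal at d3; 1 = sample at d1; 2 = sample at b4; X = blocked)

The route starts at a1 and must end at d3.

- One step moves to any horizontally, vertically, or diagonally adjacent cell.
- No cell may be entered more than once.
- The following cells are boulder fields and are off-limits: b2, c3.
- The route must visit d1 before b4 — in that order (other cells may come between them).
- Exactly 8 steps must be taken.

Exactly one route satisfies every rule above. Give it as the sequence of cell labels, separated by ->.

The waypoints must appear in the order d1, b4, with no cell reused.
Route from a1: right 3 to d1, down-left 2 to b3, down 1 to b4, right 1 to c4, up-right 1 to d3 — 8 moves in all.
Check: order respected (1 at step 3, 2 at step 6); 8 moves as required.

a1 -> b1 -> c1 -> d1 -> c2 -> b3 -> b4 -> c4 -> d3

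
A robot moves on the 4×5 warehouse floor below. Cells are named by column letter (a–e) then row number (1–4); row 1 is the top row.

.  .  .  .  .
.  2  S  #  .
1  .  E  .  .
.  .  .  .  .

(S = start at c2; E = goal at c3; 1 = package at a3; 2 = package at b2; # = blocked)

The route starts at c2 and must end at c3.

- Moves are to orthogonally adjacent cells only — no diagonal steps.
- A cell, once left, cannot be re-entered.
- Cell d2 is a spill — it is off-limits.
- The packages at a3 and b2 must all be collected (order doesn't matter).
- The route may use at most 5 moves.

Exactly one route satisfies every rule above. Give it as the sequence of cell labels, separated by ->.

The 5-move cap with required stops at a3, b2 leaves no slack for detours.
Route from c2: 2× left (reaching a2), down to a3, 2× right (reaching c3) — 5 moves in all.
Check: all required cells visited; 5 ≤ 5 moves.

c2 -> b2 -> a2 -> a3 -> b3 -> c3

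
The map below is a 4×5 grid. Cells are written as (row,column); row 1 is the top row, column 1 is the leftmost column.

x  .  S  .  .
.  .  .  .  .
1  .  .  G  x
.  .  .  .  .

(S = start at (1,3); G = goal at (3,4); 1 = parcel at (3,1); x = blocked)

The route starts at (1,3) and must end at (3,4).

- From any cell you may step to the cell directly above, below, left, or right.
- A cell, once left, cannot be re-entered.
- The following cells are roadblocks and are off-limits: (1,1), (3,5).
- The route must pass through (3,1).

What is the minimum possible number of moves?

Any route passes through (3,1) somewhere between (1,3) and (3,4). Summing Manhattan distances along the two legs ((1,3) → (3,1) → (3,4)) gives a lower bound of 4 + 3 = 7 moves.
A route of 7 moves achieves this: (1,3) → (2,3) → (2,2) → (2,1) → (3,1) → (3,2) → (3,3) → (3,4).
Since 7 matches the lower bound, it is optimal.

7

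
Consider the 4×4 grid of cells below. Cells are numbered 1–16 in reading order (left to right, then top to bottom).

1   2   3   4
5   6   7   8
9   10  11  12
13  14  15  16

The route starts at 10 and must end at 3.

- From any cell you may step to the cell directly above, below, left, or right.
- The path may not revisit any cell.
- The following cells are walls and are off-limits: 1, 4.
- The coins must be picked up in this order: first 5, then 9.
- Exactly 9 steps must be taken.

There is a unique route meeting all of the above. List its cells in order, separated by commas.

10, 6, 5, 9, 13, 14, 15, 11, 7, 3

The waypoints must appear in the order 5, 9, with no cell reused.
Route from 10: up 1 to 6, left 1 to 5, down 2 to 13, right 2 to 15, up 3 to 3 — 9 moves in all.
Check: order respected (5 at step 2, 9 at step 3); 9 moves as required.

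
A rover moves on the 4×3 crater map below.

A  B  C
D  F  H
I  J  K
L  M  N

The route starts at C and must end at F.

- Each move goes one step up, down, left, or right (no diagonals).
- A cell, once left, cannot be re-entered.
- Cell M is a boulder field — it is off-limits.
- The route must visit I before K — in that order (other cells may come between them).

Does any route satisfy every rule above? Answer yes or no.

yes

One route that works: C → B → A → D → I → J → K → H → F.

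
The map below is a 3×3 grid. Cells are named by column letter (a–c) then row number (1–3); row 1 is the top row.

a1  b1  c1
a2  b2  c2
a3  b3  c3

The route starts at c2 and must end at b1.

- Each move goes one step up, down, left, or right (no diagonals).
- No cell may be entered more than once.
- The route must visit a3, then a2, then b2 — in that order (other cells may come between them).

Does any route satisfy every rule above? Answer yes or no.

yes

One route that works: c2 → c3 → b3 → a3 → a2 → b2 → b1.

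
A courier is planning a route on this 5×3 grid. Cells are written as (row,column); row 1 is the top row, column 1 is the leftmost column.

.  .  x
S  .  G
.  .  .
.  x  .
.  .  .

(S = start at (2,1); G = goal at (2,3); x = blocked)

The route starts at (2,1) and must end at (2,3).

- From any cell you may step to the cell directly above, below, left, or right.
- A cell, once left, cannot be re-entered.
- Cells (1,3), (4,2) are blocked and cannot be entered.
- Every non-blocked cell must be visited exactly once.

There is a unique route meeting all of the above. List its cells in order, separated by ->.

(2,1) -> (1,1) -> (1,2) -> (2,2) -> (3,2) -> (3,1) -> (4,1) -> (5,1) -> (5,2) -> (5,3) -> (4,3) -> (3,3) -> (2,3)

Need to visit all 13 open cells exactly once, starting at (2,1) and ending at (2,3).
Route from (2,1): up 1 to (1,1), right 1 to (1,2), down 2 to (3,2), left 1 to (3,1), down 2 to (5,1), right 2 to (5,3), up 3 to (2,3) — 12 moves in all.
Check: all 13 open cells covered.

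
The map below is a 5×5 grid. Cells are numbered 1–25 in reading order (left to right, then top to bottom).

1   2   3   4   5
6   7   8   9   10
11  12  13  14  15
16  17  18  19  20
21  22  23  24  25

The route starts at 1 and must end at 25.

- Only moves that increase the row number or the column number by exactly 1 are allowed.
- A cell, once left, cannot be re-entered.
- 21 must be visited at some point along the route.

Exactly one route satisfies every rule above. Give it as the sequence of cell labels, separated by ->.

1 -> 6 -> 11 -> 16 -> 21 -> 22 -> 23 -> 24 -> 25

Moves only go right or down, so the column and row indices never decrease.
Route from 1: down 4 to 21, right 4 to 25 — 8 moves in all.
Check: all required cells visited.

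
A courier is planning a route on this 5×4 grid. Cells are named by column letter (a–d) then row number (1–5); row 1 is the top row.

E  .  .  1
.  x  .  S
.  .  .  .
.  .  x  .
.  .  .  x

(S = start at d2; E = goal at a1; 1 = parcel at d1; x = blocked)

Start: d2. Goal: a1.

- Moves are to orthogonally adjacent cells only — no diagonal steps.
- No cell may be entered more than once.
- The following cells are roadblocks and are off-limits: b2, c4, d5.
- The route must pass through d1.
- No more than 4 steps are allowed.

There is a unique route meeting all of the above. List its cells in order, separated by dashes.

The 4-move cap with required stops at d1 leaves no slack for detours.
Route from d2: up to d1, 3× left (reaching a1) — 4 moves in all.
Check: all required cells visited; 4 ≤ 4 moves.

d2 - d1 - c1 - b1 - a1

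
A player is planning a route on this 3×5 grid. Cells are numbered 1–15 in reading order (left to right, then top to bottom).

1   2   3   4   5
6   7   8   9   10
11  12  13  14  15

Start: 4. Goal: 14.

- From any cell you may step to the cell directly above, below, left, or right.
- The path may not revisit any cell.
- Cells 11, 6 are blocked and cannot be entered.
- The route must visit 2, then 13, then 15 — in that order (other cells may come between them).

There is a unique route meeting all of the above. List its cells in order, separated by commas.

4, 3, 2, 7, 12, 13, 8, 9, 10, 15, 14

The waypoints must appear in the order 2, 13, 15, with no cell reused.
Route from 4: left 2 to 2, down 2 to 12, right 1 to 13, up 1 to 8, right 2 to 10, down 1 to 15, left 1 to 14 — 10 moves in all.
Check: order respected (2 at step 2, 13 at step 5, 15 at step 9).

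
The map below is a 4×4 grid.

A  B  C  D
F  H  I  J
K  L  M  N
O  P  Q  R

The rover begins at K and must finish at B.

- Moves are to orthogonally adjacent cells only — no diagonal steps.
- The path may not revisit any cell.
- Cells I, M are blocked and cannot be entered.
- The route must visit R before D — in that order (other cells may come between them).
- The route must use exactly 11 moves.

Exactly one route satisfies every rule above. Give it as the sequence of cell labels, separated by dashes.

K - F - H - L - P - Q - R - N - J - D - C - B

The waypoints must appear in the order R, D, with no cell reused.
Route from K: up to F, right to H, 2× down (reaching P), 2× right (reaching R), 3× up (reaching D), 2× left (reaching B) — 11 moves in all.
Check: order respected (R at step 6, D at step 9); 11 moves as required.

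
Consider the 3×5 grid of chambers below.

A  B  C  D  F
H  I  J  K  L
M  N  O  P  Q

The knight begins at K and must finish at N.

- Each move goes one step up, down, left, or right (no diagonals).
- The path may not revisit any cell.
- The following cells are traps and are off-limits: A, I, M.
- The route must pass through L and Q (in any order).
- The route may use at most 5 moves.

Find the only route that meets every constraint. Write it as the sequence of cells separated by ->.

K -> L -> Q -> P -> O -> N

The budget equals the shortest possible length, so every move has to be on a shortest route through the required cells.
Route from K: right to L, down to Q, 3× left (reaching N) — 5 moves in all.
Check: all required cells visited; 5 ≤ 5 moves.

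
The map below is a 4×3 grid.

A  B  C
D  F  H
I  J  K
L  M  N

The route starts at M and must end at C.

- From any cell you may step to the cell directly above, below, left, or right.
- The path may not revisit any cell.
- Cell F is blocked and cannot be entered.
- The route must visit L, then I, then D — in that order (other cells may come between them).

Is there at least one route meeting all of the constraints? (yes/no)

yes

One route that works: M → L → I → D → A → B → C.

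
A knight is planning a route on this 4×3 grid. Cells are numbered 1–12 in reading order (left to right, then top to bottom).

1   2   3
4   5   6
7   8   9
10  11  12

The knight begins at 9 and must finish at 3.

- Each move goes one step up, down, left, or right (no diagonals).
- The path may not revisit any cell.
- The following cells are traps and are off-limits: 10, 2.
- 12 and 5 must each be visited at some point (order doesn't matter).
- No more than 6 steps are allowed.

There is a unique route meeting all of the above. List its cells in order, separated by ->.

9 -> 12 -> 11 -> 8 -> 5 -> 6 -> 3

The 6-move cap with required stops at 12, 5 leaves no slack for detours.
Route from 9: down 1 to 12, left 1 to 11, up 2 to 5, right 1 to 6, up 1 to 3 — 6 moves in all.
Check: all required cells visited; 6 ≤ 6 moves.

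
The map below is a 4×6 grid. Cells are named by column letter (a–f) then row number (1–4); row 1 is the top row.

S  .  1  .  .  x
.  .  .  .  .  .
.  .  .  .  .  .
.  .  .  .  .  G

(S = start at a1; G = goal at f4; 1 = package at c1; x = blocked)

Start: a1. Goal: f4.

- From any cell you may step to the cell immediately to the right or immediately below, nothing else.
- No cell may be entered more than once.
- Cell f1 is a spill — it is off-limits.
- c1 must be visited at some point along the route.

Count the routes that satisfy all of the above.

A right/down-only route from a1 to f4 makes exactly 3 down-moves and 5 right-moves in some order.
With no other constraints that would be C(8,3) = 56 routes.
Split at c1 and multiply the segment counts (each segment already excludes blocked cells): a1→c1: 1; c1→f4: 19; product = 19.
That gives 19 routes.

19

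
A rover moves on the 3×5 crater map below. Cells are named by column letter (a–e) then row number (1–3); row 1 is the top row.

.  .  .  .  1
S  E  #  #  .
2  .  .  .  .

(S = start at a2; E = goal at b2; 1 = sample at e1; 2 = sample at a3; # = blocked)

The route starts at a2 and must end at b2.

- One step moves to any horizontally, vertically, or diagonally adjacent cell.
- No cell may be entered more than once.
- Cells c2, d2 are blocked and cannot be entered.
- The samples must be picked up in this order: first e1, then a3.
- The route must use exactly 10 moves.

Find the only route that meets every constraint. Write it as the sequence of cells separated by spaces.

The waypoints must appear in the order e1, a3, with no cell reused.
Route from a2: up-right 1 to b1, right 3 to e1, down 1 to e2, down-left 1 to d3, left 3 to a3, up-right 1 to b2 — 10 moves in all.
Check: order respected (1 at step 4, 2 at step 9); 10 moves as required.

a2 b1 c1 d1 e1 e2 d3 c3 b3 a3 b2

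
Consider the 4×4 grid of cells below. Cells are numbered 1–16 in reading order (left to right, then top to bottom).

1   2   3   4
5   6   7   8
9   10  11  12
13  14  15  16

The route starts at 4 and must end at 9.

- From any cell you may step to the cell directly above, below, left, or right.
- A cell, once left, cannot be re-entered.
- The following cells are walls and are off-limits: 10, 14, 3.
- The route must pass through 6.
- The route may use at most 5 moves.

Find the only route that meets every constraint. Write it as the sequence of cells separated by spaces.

4 8 7 6 5 9

The budget equals the shortest possible length, so every move has to be on a shortest route through the required cells.
Route from 4: down to 8, 3× left (reaching 5), down to 9 — 5 moves in all.
Check: all required cells visited; 5 ≤ 5 moves.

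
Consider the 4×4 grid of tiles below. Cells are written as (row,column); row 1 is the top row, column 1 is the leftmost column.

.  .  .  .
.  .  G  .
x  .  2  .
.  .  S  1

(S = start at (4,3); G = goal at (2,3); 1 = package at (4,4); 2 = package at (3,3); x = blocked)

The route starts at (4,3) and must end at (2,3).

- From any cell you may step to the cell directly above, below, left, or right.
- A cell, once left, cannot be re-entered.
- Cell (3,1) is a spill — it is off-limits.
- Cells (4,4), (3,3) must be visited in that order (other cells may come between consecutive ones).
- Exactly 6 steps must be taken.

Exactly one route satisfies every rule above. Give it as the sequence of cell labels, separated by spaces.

(4,3) (4,4) (3,4) (3,3) (3,2) (2,2) (2,3)

The waypoints must appear in the order (4,4), (3,3), with no cell reused.
Route from (4,3): right to (4,4), up to (3,4), 2× left (reaching (3,2)), up to (2,2), right to (2,3) — 6 moves in all.
Check: order respected (1 at step 1, 2 at step 3); 6 moves as required.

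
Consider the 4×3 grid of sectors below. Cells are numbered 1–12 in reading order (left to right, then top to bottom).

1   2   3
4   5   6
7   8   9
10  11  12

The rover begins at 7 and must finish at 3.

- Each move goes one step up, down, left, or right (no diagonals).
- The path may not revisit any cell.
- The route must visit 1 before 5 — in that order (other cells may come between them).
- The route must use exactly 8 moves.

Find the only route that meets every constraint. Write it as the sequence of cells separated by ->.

7 -> 4 -> 1 -> 2 -> 5 -> 8 -> 9 -> 6 -> 3

The waypoints must appear in the order 1, 5, with no cell reused.
Route from 7: up 2 to 1, right 1 to 2, down 2 to 8, right 1 to 9, up 2 to 3 — 8 moves in all.
Check: order respected (1 at step 2, 5 at step 4); 8 moves as required.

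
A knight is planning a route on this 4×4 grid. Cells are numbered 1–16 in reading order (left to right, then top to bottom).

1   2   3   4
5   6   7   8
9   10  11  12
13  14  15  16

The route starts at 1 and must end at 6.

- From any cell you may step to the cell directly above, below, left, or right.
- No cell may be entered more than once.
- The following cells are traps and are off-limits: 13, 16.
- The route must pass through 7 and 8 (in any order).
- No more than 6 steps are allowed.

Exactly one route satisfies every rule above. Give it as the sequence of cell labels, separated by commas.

1, 2, 3, 4, 8, 7, 6

The budget equals the shortest possible length, so every move has to be on a shortest route through the required cells.
Route from 1: right 3 to 4, down 1 to 8, left 2 to 6 — 6 moves in all.
Check: all required cells visited; 6 ≤ 6 moves.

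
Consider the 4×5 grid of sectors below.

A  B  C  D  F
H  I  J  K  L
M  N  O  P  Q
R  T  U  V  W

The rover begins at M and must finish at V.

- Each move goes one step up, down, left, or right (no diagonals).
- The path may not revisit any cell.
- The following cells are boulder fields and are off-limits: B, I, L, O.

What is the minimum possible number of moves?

4

The Manhattan distance from M to V is |3−4| + |1−4| = 4, so at least 4 moves are needed.
A route of 4 moves achieves this: M → R → T → U → V.
Since 4 matches the lower bound, it is optimal.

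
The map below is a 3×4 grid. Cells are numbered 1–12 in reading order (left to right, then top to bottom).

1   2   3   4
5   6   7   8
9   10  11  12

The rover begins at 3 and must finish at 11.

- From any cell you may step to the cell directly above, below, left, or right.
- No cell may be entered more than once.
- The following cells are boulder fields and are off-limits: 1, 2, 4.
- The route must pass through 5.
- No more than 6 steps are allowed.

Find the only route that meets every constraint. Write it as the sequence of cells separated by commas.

The 6-move cap with required stops at 5 leaves no slack for detours.
Route from 3: down 1 to 7, left 2 to 5, down 1 to 9, right 2 to 11 — 6 moves in all.
Check: all required cells visited; 6 ≤ 6 moves.

3, 7, 6, 5, 9, 10, 11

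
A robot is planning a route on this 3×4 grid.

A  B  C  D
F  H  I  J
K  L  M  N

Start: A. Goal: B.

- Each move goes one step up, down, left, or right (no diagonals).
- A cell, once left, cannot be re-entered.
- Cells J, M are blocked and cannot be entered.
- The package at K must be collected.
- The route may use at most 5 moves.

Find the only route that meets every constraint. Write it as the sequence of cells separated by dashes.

The budget equals the shortest possible length, so every move has to be on a shortest route through the required cells.
Route from A: down 2 to K, right 1 to L, up 2 to B — 5 moves in all.
Check: all required cells visited; 5 ≤ 5 moves.

A - F - K - L - H - B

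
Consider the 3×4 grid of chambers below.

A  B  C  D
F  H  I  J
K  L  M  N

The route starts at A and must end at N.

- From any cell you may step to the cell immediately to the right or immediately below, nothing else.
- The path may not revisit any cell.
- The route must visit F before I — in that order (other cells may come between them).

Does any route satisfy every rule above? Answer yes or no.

yes

One route that works: A → F → H → I → M → N.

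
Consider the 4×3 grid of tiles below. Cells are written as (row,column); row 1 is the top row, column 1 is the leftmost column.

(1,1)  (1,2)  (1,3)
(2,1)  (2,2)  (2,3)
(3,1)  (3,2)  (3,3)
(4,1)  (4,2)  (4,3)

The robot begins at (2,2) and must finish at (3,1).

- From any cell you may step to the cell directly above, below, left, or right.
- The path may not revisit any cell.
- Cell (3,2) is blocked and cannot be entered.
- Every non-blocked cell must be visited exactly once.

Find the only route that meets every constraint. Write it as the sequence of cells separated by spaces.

(2,2) (2,1) (1,1) (1,2) (1,3) (2,3) (3,3) (4,3) (4,2) (4,1) (3,1)

Need to visit all 11 open cells exactly once, starting at (2,2) and ending at (3,1).
Route from (2,2): left 1 to (2,1), up 1 to (1,1), right 2 to (1,3), down 3 to (4,3), left 2 to (4,1), up 1 to (3,1) — 10 moves in all.
Check: all 11 open cells covered.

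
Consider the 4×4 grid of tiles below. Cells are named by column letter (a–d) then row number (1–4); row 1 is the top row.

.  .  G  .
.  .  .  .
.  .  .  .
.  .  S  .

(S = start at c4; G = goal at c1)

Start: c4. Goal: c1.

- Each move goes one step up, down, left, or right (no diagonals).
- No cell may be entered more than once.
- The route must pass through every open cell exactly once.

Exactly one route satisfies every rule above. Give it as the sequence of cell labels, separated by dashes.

Need to visit all 16 open cells exactly once, starting at c4 and ending at c1.
Cell d4 has only two open neighbours (d3 and c4), so the path must pass straight through it: one of those is the cell it's entered from and the other is where it exits.
Route from c4: right to d4, up to d3, 2× left (reaching b3), down to b4, left to a4, 3× up (reaching a1), right to b1, down to b2, 2× right (reaching d2), up to d1, left to c1 — 15 moves in all.
Check: all 16 open cells covered.

c4 - d4 - d3 - c3 - b3 - b4 - a4 - a3 - a2 - a1 - b1 - b2 - c2 - d2 - d1 - c1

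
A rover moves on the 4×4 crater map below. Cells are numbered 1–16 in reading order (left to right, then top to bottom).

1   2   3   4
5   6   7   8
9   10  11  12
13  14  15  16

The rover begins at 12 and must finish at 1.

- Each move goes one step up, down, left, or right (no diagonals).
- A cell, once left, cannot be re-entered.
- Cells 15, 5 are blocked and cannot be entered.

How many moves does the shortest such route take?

The Manhattan distance from 12 to 1 is |3−1| + |4−1| = 5, so at least 5 moves are needed.
A route of 5 moves achieves this: 12 → 8 → 4 → 3 → 2 → 1.
Since 5 matches the lower bound, it is optimal.

5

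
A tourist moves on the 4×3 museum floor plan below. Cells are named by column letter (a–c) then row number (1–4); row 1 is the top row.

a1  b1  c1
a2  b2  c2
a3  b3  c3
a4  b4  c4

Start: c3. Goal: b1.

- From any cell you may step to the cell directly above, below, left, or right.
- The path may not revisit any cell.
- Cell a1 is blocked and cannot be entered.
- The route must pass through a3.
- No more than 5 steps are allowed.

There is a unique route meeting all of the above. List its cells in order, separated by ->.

Any route must reach a3 and still end at b1 within 5 moves, so the order of the required stops is forced.
Route from c3: 2× left (reaching a3), up to a2, right to b2, up to b1 — 5 moves in all.
Check: all required cells visited; 5 ≤ 5 moves.

c3 -> b3 -> a3 -> a2 -> b2 -> b1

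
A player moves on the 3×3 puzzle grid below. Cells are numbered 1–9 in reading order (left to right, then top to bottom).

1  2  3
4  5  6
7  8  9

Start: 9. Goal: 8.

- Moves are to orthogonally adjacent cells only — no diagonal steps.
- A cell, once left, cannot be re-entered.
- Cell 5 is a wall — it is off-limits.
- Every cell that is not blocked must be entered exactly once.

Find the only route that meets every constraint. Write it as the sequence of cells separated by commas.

9, 6, 3, 2, 1, 4, 7, 8

Need to visit all 8 open cells exactly once, starting at 9 and ending at 8.
Cell 6 has only two open neighbours (3 and 9), so the path must pass straight through it: one of those is the cell it's entered from and the other is where it exits.
Route from 9: up 2 to 3, left 2 to 1, down 2 to 7, right 1 to 8 — 7 moves in all.
Check: all 8 open cells covered.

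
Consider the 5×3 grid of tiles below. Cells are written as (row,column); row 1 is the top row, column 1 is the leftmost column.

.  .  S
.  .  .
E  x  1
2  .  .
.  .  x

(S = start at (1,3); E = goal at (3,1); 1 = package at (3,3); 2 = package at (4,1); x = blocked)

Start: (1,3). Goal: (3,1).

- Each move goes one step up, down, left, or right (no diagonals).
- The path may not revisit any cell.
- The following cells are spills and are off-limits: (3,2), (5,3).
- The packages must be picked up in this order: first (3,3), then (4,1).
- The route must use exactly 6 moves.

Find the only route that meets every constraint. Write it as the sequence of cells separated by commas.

The waypoints must appear in the order (3,3), (4,1), with no cell reused.
Route from (1,3): 3× down (reaching (4,3)), 2× left (reaching (4,1)), up to (3,1) — 6 moves in all.
Check: order respected (1 at step 2, 2 at step 5); 6 moves as required.

(1,3), (2,3), (3,3), (4,3), (4,2), (4,1), (3,1)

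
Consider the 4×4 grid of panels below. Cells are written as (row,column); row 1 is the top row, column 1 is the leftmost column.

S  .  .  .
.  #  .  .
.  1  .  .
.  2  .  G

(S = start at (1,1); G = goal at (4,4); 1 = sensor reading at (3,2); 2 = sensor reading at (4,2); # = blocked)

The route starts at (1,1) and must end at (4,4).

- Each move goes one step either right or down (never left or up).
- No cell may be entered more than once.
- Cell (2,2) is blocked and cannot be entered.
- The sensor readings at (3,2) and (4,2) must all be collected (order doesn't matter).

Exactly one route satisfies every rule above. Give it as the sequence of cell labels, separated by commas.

(1,1), (2,1), (3,1), (3,2), (4,2), (4,3), (4,4)

Moves only go right or down, so the column and row indices never decrease.
Route from (1,1): down 2 to (3,1), right 1 to (3,2), down 1 to (4,2), right 2 to (4,4) — 6 moves in all.
Check: all required cells visited.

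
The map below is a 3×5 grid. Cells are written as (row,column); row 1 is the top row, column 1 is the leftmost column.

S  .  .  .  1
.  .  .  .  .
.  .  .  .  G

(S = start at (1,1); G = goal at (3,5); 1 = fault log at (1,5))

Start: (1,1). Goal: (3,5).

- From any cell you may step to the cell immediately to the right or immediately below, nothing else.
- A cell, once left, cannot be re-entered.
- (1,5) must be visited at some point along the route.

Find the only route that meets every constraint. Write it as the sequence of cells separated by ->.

(1,1) -> (1,2) -> (1,3) -> (1,4) -> (1,5) -> (2,5) -> (3,5)

Moves only go right or down, so the column and row indices never decrease.
Route from (1,1): 4× right (reaching (1,5)), 2× down (reaching (3,5)) — 6 moves in all.
Check: all required cells visited.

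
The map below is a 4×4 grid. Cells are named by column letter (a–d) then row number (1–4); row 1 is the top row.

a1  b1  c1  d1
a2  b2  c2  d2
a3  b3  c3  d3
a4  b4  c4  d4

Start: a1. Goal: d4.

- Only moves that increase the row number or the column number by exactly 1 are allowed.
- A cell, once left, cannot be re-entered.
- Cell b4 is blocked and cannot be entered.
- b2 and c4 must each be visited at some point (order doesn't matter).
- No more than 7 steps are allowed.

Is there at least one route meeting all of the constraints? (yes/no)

One route that works: a1 → a2 → b2 → b3 → c3 → c4 → d4.

yes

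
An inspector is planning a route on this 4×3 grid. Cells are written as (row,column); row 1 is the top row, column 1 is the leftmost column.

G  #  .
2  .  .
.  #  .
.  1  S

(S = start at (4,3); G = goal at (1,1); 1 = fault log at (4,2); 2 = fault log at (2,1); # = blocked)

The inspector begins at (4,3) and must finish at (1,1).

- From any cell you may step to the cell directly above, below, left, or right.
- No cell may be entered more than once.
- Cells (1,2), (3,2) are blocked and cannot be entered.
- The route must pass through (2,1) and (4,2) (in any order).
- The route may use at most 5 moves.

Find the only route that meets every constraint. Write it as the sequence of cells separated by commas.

Any route must reach (2,1) and (4,2) and still end at (1,1) within 5 moves, so the order of the required stops is forced.
Route from (4,3): 2× left (reaching (4,1)), 3× up (reaching (1,1)) — 5 moves in all.
Check: all required cells visited; 5 ≤ 5 moves.

(4,3), (4,2), (4,1), (3,1), (2,1), (1,1)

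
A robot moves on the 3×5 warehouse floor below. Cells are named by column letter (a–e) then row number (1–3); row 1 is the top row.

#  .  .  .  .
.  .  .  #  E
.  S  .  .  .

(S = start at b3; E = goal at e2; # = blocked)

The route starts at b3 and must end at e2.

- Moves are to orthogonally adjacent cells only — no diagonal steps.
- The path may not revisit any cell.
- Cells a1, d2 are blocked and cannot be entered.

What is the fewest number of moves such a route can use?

4

The Manhattan distance from b3 to e2 is |3−2| + |2−5| = 4, so at least 4 moves are needed.
A route of 4 moves achieves this: b3 → c3 → d3 → e3 → e2.
Since 4 matches the lower bound, it is optimal.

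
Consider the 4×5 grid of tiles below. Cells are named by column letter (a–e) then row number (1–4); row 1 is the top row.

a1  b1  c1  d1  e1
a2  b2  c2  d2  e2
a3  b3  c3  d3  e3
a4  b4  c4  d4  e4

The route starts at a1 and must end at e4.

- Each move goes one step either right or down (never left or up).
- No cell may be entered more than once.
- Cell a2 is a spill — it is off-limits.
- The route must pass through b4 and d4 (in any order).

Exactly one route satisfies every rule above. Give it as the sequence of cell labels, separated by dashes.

a1 - b1 - b2 - b3 - b4 - c4 - d4 - e4

Moves only go right or down, so the column and row indices never decrease.
Route from a1: right to b1, 3× down (reaching b4), 3× right (reaching e4) — 7 moves in all.
Check: all required cells visited.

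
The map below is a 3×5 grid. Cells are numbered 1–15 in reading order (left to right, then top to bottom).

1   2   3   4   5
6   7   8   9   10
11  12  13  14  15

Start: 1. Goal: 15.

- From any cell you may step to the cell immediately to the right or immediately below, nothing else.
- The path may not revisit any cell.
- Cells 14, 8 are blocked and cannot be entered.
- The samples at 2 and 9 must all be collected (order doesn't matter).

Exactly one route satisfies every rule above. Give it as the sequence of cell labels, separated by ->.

1 -> 2 -> 3 -> 4 -> 9 -> 10 -> 15

Moves only go right or down, so the column and row indices never decrease.
Route from 1: 3× right (reaching 4), down to 9, right to 10, down to 15 — 6 moves in all.
Check: all required cells visited.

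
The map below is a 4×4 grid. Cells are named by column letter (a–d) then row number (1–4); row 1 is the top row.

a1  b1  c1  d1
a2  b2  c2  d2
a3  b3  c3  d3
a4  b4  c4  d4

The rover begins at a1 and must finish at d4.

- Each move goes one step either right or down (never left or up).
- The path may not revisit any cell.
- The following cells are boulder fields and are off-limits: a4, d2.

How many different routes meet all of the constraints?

15

A right/down-only route from a1 to d4 makes exactly 3 down-moves and 3 right-moves in some order.
With no other constraints that would be C(6,3) = 20 routes.
Subtract routes through each blocked cell (inclusion–exclusion for overlaps): − through d2: 4 − through a4: 1 → 15.
That gives 15 routes.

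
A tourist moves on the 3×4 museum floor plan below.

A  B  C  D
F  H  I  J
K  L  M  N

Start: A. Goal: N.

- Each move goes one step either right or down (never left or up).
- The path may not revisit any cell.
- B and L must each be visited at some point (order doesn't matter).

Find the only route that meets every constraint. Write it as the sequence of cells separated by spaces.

Moves only go right or down, so the column and row indices never decrease.
Route from A: right to B, 2× down (reaching L), 2× right (reaching N) — 5 moves in all.
Check: all required cells visited.

A B H L M N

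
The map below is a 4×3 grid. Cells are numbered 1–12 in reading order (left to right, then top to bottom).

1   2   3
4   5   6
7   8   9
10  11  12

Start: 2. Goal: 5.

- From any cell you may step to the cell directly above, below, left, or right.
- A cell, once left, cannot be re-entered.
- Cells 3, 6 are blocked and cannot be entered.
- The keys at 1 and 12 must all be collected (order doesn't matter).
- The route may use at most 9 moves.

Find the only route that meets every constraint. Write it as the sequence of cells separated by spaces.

2 1 4 7 10 11 12 9 8 5

Any route must reach 1 and 12 and still end at 5 within 9 moves, so the order of the required stops is forced.
Route from 2: left 1 to 1, down 3 to 10, right 2 to 12, up 1 to 9, left 1 to 8, up 1 to 5 — 9 moves in all.
Check: all required cells visited; 9 ≤ 9 moves.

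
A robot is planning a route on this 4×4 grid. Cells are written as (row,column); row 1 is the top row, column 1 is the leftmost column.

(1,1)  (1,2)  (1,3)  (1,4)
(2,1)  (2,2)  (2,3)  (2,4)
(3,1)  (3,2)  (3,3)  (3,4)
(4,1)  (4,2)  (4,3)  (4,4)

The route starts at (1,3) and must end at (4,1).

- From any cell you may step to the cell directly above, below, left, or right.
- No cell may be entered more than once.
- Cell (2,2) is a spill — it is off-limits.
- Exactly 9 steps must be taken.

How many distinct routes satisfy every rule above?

Need simple routes of exactly 9 moves from (1,3) to (4,1) (Manhattan distance 5, so 2 moves are spent on a detour and 2 undoing it).
Branch systematically from the start, pruning whenever the remaining move budget drops below the Manhattan distance to (4,1) or differs from it in parity. Grouping the completions by first move — via (2,3): 5; via (1,2): 1; via (1,4): 6 — and summing: 5 + 1 + 6 = 12.
That gives 12 routes.

12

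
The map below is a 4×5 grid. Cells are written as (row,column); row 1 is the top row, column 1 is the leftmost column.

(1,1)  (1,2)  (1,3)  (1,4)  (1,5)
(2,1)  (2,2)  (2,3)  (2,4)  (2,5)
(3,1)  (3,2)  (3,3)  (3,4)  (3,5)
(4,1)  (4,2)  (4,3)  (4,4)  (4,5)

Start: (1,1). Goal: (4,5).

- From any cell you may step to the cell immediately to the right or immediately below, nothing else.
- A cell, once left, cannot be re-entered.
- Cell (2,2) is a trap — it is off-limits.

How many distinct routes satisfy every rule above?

15

A right/down-only route from (1,1) to (4,5) makes exactly 3 down-moves and 4 right-moves in some order.
With no other constraints that would be C(7,3) = 35 routes.
Subtract routes through each blocked cell (inclusion–exclusion for overlaps): − through (2,2): 20 → 15.
That gives 15 routes.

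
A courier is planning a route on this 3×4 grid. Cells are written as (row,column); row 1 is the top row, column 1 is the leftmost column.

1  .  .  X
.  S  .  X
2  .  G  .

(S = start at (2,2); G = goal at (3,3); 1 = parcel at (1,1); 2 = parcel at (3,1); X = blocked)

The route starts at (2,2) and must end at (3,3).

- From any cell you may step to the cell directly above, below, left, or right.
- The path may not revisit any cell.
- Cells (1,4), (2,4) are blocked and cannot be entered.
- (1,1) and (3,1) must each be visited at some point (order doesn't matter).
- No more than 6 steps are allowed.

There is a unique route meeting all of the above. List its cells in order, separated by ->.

(2,2) -> (1,2) -> (1,1) -> (2,1) -> (3,1) -> (3,2) -> (3,3)

The 6-move cap with required stops at (1,1), (3,1) leaves no slack for detours.
Route from (2,2): up 1 to (1,2), left 1 to (1,1), down 2 to (3,1), right 2 to (3,3) — 6 moves in all.
Check: all required cells visited; 6 ≤ 6 moves.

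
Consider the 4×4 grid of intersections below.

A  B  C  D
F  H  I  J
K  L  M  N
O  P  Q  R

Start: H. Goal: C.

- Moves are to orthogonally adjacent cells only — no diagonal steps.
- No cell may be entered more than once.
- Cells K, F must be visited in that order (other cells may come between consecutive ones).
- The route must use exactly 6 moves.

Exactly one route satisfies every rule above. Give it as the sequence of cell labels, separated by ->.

The waypoints must appear in the order K, F, with no cell reused.
Route from H: down to L, left to K, 2× up (reaching A), 2× right (reaching C) — 6 moves in all.
Check: order respected (K at step 2, F at step 3); 6 moves as required.

H -> L -> K -> F -> A -> B -> C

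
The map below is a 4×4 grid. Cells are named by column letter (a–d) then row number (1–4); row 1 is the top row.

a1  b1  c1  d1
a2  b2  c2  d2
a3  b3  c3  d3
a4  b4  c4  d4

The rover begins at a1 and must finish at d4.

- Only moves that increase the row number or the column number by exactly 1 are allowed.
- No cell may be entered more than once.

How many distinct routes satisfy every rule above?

A right/down-only route from a1 to d4 makes exactly 3 down-moves and 3 right-moves in some order.
With no other constraints that would be C(6,3) = 20 routes.
That gives 20 routes.

20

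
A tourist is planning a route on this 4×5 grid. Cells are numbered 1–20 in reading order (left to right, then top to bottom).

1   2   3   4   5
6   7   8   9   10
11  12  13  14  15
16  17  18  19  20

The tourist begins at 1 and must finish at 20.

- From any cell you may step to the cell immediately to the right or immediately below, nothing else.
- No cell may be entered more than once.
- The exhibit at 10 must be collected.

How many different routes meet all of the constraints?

A right/down-only route from 1 to 20 makes exactly 3 down-moves and 4 right-moves in some order.
With no other constraints that would be C(7,3) = 35 routes.
Split at 10 and multiply the segment counts: 1→10: 5; 10→20: 1; product = 5.
That gives 5 routes.

5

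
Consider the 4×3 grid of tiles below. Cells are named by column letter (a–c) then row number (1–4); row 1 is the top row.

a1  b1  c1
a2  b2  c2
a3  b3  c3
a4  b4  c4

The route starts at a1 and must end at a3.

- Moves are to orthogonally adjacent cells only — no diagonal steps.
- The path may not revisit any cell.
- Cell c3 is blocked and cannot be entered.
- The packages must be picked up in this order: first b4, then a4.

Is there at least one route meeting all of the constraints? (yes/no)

yes

One route that works: a1 → a2 → b2 → b3 → b4 → a4 → a3.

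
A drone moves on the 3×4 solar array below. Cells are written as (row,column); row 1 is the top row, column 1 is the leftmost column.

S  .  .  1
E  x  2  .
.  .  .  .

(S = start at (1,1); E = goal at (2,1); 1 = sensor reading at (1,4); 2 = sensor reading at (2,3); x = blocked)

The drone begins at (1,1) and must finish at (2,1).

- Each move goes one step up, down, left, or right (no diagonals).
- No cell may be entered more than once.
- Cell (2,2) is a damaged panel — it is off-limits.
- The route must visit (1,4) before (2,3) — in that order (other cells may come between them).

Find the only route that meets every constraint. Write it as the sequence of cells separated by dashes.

(1,1) - (1,2) - (1,3) - (1,4) - (2,4) - (2,3) - (3,3) - (3,2) - (3,1) - (2,1)

The waypoints must appear in the order (1,4), (2,3), with no cell reused.
Route from (1,1): right 3 to (1,4), down 1 to (2,4), left 1 to (2,3), down 1 to (3,3), left 2 to (3,1), up 1 to (2,1) — 9 moves in all.
Check: order respected (1 at step 3, 2 at step 5).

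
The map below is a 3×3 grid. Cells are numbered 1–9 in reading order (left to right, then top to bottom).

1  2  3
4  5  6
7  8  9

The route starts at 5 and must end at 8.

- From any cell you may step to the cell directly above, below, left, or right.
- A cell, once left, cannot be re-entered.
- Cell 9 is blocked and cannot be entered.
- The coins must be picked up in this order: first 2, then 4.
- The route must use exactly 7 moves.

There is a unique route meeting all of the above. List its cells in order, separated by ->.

5 -> 6 -> 3 -> 2 -> 1 -> 4 -> 7 -> 8

The waypoints must appear in the order 2, 4, with no cell reused.
Route from 5: right 1 to 6, up 1 to 3, left 2 to 1, down 2 to 7, right 1 to 8 — 7 moves in all.
Check: order respected (2 at step 3, 4 at step 5); 7 moves as required.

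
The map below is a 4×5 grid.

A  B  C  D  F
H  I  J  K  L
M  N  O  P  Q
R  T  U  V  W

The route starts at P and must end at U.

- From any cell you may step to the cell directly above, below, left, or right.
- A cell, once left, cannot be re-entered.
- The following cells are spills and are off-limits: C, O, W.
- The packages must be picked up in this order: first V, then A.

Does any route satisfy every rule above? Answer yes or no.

no

Even ignoring the required order, no revisit-free route from P to U manages to pass through all of V and A: branching out from P, every path either misses one of them or, having collected them, can no longer reach U without re-entering a cell.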